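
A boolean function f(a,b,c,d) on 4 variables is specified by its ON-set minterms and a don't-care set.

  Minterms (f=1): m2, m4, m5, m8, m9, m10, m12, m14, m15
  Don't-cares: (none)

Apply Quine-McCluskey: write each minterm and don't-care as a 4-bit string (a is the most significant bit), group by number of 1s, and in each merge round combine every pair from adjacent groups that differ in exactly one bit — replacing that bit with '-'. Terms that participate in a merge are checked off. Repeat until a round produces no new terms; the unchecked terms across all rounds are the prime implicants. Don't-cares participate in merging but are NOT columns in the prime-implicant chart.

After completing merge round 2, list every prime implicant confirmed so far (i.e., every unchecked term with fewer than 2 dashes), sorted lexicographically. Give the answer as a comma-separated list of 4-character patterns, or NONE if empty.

-010, -100, 010-, 100-, 111-

size-2^0 implicants → 0010(✓)  0100(✓)  0101(✓)  1000(✓)  1001(✓)  1010(✓)  1100(✓)  1110(✓)  1111(✓)
size-2^1 implicants → -010  -100  010-  1-00(✓)  1-10(✓)  10-0(✓)  100-  11-0(✓)  111-
size-2^2 implicants → 1--0
Unchecked terms (primes): -010, -100, 010-, 1--0, 100-, 111-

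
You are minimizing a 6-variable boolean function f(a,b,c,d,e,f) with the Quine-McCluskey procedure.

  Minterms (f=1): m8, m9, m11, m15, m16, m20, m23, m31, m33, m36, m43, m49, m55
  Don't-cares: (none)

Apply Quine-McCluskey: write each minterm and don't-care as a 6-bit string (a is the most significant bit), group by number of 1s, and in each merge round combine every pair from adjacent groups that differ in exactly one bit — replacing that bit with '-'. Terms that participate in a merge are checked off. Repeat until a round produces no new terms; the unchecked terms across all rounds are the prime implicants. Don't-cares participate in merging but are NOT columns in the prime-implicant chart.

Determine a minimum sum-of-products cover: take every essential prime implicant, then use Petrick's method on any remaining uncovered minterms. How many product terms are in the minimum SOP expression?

7

Round 0: 001000✓ 001001✓ 001011✓ 001111✓ 010000✓ 010100✓ 010111✓ 011111✓ 100001✓ 100100 101011✓ 110001✓ 110111✓
Round 1: -01011 -10111 0-1111 001-11 0010-1 00100- 01-111 010-00 1-0001
PIs = {-01011, -10111, 0-1111, 001-11, 0010-1, 00100-, 01-111, 010-00, 1-0001, 100100}
Coverage chart:
  m8: 00100- ←essential
  m9: 0010-1,00100-
  m11: -01011,001-11,0010-1
  m15: 0-1111,001-11
  m16: 010-00 ←essential
  m20: 010-00 ←essential
  m23: -10111,01-111
  m31: 0-1111,01-111
  m33: 1-0001 ←essential
  m36: 100100 ←essential
  m43: -01011 ←essential
  m49: 1-0001 ←essential
  m55: -10111 ←essential
Essential: -01011, -10111, 00100-, 010-00, 1-0001, 100100
Petrick residual → 0-1111
Min cover (7 terms): b'cd'ef + bc'def + a'cdef + a'b'cd'e' + a'bc'e'f' + ac'd'e'f + ab'c'de'f'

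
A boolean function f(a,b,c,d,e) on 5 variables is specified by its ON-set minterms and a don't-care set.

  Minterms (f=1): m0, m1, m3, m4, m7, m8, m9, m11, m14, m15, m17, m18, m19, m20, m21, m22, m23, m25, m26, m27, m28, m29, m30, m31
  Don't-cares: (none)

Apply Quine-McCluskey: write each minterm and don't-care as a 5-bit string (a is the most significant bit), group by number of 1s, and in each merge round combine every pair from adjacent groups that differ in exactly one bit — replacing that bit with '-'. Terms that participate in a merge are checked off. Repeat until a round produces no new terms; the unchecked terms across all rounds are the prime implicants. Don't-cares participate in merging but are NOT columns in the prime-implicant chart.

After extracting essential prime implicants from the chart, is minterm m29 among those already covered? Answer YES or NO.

YES

Round 0: 00000✓ 00001✓ 00011✓ 00100✓ 00111✓ 01000✓ 01001✓ 01011✓ 01110✓ 01111✓ 10001✓ 10010✓ 10011✓ 10100✓ 10101✓ 10110✓ 10111✓ 11001✓ 11010✓ 11011✓ 11100✓ 11101✓ 11110✓ 11111✓
Round 1: -0001✓ -0011✓ -0100 -0111✓ -1001✓ -1011✓ -1110✓ -1111✓ 0-000✓ 0-001✓ 0-011✓ 0-111✓ 00-00 00-11✓ 000-1✓ 0000-✓ 01-11✓ 010-1✓ 0100-✓ 0111-✓ 1-001✓ 1-010✓ 1-011✓ 1-100✓ 1-101✓ 1-110✓ 1-111✓ 10-01✓ 10-10✓ 10-11✓ 100-1✓ 1001-✓ 101-0✓ 101-1✓ 1010-✓ 1011-✓ 11-01✓ 11-10✓ 11-11✓ 110-1✓ 1101-✓ 111-0✓ 111-1✓ 1110-✓ 1111-✓
Round 2: --001✓ --011✓ --111✓ -0-11✓ -00-1✓ -1-11✓ -10-1✓ -111- 0--11✓ 0-0-1✓ 0-00- 1--01✓ 1--10✓ 1--11✓ 1-0-1✓ 1-01-✓ 1-1-0✓ 1-1-1✓ 1-10-✓ 1-11-✓ 10--1✓ 10-1-✓ 101--✓ 11--1✓ 11-1-✓ 111--✓
Round 3: ---11 --0-1 1---1 1--1- 1-1--
PIs = {---11, --0-1, -0100, -111-, 0-00-, 00-00, 1---1, 1--1-, 1-1--}
Coverage chart:
  m0: 0-00-,00-00
  m1: --0-1,0-00-
  m3: ---11,--0-1
  m4: -0100,00-00
  m7: ---11 ←essential
  m8: 0-00- ←essential
  m9: --0-1,0-00-
  m11: ---11,--0-1
  m14: -111- ←essential
  m15: ---11,-111-
  m17: --0-1,1---1
  m18: 1--1- ←essential
  m19: ---11,--0-1,1---1,1--1-
  m20: -0100,1-1--
  m21: 1---1,1-1--
  m22: 1--1-,1-1--
  m23: ---11,1---1,1--1-,1-1--
  m25: --0-1,1---1
  m26: 1--1- ←essential
  m27: ---11,--0-1,1---1,1--1-
  m28: 1-1-- ←essential
  m29: 1---1,1-1--
  m30: -111-,1--1-,1-1--
  m31: ---11,-111-,1---1,1--1-,1-1--
Essential: ---11, -111-, 0-00-, 1--1-, 1-1--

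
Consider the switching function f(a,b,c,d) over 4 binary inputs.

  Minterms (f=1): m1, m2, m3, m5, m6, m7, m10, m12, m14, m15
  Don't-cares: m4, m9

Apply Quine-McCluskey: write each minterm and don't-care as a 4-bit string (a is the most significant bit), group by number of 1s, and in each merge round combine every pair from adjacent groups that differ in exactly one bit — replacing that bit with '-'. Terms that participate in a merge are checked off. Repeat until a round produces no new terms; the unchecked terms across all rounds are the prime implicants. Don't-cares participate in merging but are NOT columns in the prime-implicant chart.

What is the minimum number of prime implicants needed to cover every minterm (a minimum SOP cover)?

4

size-2^0 implicants → 0001(✓)  0010(✓)  0011(✓)  0100(✓)  0101(✓)  0110(✓)  0111(✓)  1001(✓)  1010(✓)  1100(✓)  1110(✓)  1111(✓)
size-2^1 implicants → -001  -010(✓)  -100(✓)  -110(✓)  -111(✓)  0-01(✓)  0-10(✓)  0-11(✓)  00-1(✓)  001-(✓)  01-0(✓)  01-1(✓)  010-(✓)  011-(✓)  1-10(✓)  11-0(✓)  111-(✓)
size-2^2 implicants → --10  -1-0  -11-  0--1  0-1-  01--
Unchecked terms (primes): --10, -001, -1-0, -11-, 0--1, 0-1-, 01--
Minterm coverage:
  m1 ⊆ -001,0--1
  m2 ⊆ --10,0-1-
  m3 ⊆ 0--1,0-1-
  m5 ⊆ 0--1,01--
  m6 ⊆ --10,-1-0,-11-,0-1-,01--
  m7 ⊆ -11-,0--1,0-1-,01--
  m10 ⊆ --10 [E]
  m12 ⊆ -1-0 [E]
  m14 ⊆ --10,-1-0,-11-
  m15 ⊆ -11- [E]
E = {--10, -1-0, -11-}
Petrick residual → 0--1
Cover = cd' + bd' + bc + a'd  |cover|=4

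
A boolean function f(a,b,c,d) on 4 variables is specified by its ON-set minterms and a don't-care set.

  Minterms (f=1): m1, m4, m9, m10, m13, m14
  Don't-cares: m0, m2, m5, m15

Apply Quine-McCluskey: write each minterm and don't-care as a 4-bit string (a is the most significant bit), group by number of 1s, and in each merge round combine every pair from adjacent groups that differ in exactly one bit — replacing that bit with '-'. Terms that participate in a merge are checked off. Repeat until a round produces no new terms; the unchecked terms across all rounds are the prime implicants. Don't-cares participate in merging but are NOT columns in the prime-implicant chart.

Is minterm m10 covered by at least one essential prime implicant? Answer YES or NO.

NO

Round 0: 0000✓ 0001✓ 0010✓ 0100✓ 0101✓ 1001✓ 1010✓ 1101✓ 1110✓ 1111✓
Round 1: -001✓ -010 -101✓ 0-00✓ 0-01✓ 00-0 000-✓ 010-✓ 1-01✓ 1-10 11-1 111-
Round 2: --01 0-0-
PIs = {--01, -010, 0-0-, 00-0, 1-10, 11-1, 111-}
Coverage chart:
  m1: --01,0-0-
  m4: 0-0- ←essential
  m9: --01 ←essential
  m10: -010,1-10
  m13: --01,11-1
  m14: 1-10,111-
Essential: --01, 0-0-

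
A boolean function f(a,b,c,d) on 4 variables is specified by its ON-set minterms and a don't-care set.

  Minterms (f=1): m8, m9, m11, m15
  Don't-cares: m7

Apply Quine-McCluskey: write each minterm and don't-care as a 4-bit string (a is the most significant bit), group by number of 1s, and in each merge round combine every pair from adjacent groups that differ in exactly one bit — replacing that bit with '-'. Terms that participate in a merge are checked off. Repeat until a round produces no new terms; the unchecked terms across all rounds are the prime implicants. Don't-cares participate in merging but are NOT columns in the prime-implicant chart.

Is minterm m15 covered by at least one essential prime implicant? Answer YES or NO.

NO

Round 0: 0111✓ 1000✓ 1001✓ 1011✓ 1111✓
Round 1: -111 1-11 10-1 100-
PIs = {-111, 1-11, 10-1, 100-}
Coverage chart:
  m8: 100- ←essential
  m9: 10-1,100-
  m11: 1-11,10-1
  m15: -111,1-11
Essential: 100-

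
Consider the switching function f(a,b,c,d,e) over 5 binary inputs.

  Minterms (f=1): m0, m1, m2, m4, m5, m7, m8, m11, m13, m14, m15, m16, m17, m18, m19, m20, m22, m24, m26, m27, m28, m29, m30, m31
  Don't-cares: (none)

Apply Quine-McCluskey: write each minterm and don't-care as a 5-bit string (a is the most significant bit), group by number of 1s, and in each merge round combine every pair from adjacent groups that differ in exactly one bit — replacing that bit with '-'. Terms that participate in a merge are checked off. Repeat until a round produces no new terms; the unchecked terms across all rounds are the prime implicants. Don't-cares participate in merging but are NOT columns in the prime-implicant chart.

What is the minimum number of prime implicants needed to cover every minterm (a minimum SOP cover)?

Round 0: 00000✓ 00001✓ 00010✓ 00100✓ 00101✓ 00111✓ 01000✓ 01011✓ 01101✓ 01110✓ 01111✓ 10000✓ 10001✓ 10010✓ 10011✓ 10100✓ 10110✓ 11000✓ 11010✓ 11011✓ 11100✓ 11101✓ 11110✓ 11111✓
Round 1: -0000✓ -0001✓ -0010✓ -0100✓ -1000✓ -1011✓ -1101✓ -1110✓ -1111✓ 0-000✓ 0-101✓ 0-111✓ 00-00✓ 00-01✓ 000-0✓ 0000-✓ 001-1✓ 0010-✓ 01-11✓ 011-1✓ 0111-✓ 1-000✓ 1-010✓ 1-011✓ 1-100✓ 1-110✓ 10-00✓ 10-10✓ 100-0✓ 100-1✓ 1000-✓ 1001-✓ 101-0✓ 11-00✓ 11-10✓ 11-11✓ 110-0✓ 1101-✓ 111-0✓ 111-1✓ 1110-✓ 1111-✓
Round 2: --000 -0-00 -00-0 -000- -1-11 -11-1 -111- 0-1-1 00-0- 1--00✓ 1--10✓ 1-0-0✓ 1-01- 1-1-0✓ 10--0✓ 100-- 11--0✓ 11-1- 111--
Round 3: 1---0
PIs = {--000, -0-00, -00-0, -000-, -1-11, -11-1, -111-, 0-1-1, 00-0-, 1---0, 1-01-, 100--, 11-1-, 111--}
Coverage chart:
  m0: --000,-0-00,-00-0,-000-,00-0-
  m1: -000-,00-0-
  m2: -00-0 ←essential
  m4: -0-00,00-0-
  m5: 0-1-1,00-0-
  m7: 0-1-1 ←essential
  m8: --000 ←essential
  m11: -1-11 ←essential
  m13: -11-1,0-1-1
  m14: -111- ←essential
  m15: -1-11,-11-1,-111-,0-1-1
  m16: --000,-0-00,-00-0,-000-,1---0,100--
  m17: -000-,100--
  m18: -00-0,1---0,1-01-,100--
  m19: 1-01-,100--
  m20: -0-00,1---0
  m22: 1---0 ←essential
  m24: --000,1---0
  m26: 1---0,1-01-,11-1-
  m27: -1-11,1-01-,11-1-
  m28: 1---0,111--
  m29: -11-1,111--
  m30: -111-,1---0,11-1-,111--
  m31: -1-11,-11-1,-111-,11-1-,111--
Essential: --000, -00-0, -1-11, -111-, 0-1-1, 1---0
Petrick residual → -11-1, 00-0-, 100--
Min cover (9 terms): c'd'e' + b'c'e' + bde + bce + bcd + a'ce + a'b'd' + ae' + ab'c'

9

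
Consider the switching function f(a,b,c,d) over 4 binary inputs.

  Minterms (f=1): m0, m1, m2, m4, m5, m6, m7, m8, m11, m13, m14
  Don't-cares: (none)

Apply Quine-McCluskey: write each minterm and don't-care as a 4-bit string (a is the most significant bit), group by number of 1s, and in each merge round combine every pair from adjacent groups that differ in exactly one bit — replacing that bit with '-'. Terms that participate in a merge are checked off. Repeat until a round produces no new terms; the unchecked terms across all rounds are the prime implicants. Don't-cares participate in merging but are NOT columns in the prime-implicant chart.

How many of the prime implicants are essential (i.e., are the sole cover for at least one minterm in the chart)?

7

Round 0: 0000✓ 0001✓ 0010✓ 0100✓ 0101✓ 0110✓ 0111✓ 1000✓ 1011 1101✓ 1110✓
Round 1: -000 -101 -110 0-00✓ 0-01✓ 0-10✓ 00-0✓ 000-✓ 01-0✓ 01-1✓ 010-✓ 011-✓
Round 2: 0--0 0-0- 01--
PIs = {-000, -101, -110, 0--0, 0-0-, 01--, 1011}
Coverage chart:
  m0: -000,0--0,0-0-
  m1: 0-0- ←essential
  m2: 0--0 ←essential
  m4: 0--0,0-0-,01--
  m5: -101,0-0-,01--
  m6: -110,0--0,01--
  m7: 01-- ←essential
  m8: -000 ←essential
  m11: 1011 ←essential
  m13: -101 ←essential
  m14: -110 ←essential
Essential: -000, -101, -110, 0--0, 0-0-, 01--, 1011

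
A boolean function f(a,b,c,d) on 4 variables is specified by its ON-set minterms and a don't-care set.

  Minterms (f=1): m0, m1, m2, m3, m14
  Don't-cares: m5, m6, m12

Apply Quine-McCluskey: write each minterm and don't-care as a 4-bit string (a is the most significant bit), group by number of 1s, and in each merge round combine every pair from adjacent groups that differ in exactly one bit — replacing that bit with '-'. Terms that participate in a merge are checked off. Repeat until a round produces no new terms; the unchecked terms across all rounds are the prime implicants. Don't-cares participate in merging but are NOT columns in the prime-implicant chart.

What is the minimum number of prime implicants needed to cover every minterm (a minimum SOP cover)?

Round 0: 0000✓ 0001✓ 0010✓ 0011✓ 0101✓ 0110✓ 1100✓ 1110✓
Round 1: -110 0-01 0-10 00-0✓ 00-1✓ 000-✓ 001-✓ 11-0
Round 2: 00--
PIs = {-110, 0-01, 0-10, 00--, 11-0}
Coverage chart:
  m0: 00-- ←essential
  m1: 0-01,00--
  m2: 0-10,00--
  m3: 00-- ←essential
  m14: -110,11-0
Essential: 00--
Petrick residual → -110
Min cover (2 terms): bcd' + a'b'

2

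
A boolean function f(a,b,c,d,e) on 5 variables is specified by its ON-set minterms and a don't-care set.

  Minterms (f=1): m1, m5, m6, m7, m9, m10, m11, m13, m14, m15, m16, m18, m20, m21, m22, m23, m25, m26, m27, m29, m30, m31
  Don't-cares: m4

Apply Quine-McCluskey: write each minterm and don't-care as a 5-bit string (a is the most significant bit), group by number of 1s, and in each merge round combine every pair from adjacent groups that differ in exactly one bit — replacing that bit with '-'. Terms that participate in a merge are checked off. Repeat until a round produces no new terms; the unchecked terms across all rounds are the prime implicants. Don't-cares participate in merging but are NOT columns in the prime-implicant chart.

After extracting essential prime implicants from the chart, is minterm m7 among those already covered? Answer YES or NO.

Round 0: 00001✓ 00100✓ 00101✓ 00110✓ 00111✓ 01001✓ 01010✓ 01011✓ 01101✓ 01110✓ 01111✓ 10000✓ 10010✓ 10100✓ 10101✓ 10110✓ 10111✓ 11001✓ 11010✓ 11011✓ 11101✓ 11110✓ 11111✓
Round 1: -0100✓ -0101✓ -0110✓ -0111✓ -1001✓ -1010✓ -1011✓ -1101✓ -1110✓ -1111✓ 0-001✓ 0-101✓ 0-110✓ 0-111✓ 00-01✓ 001-0✓ 001-1✓ 0010-✓ 0011-✓ 01-01✓ 01-10✓ 01-11✓ 010-1✓ 0101-✓ 011-1✓ 0111-✓ 1-010✓ 1-101✓ 1-110✓ 1-111✓ 10-00✓ 10-10✓ 100-0✓ 101-0✓ 101-1✓ 1010-✓ 1011-✓ 11-01✓ 11-10✓ 11-11✓ 110-1✓ 1101-✓ 111-1✓ 1111-✓
Round 2: --101✓ --110✓ --111✓ -01-0✓ -01-1✓ -010-✓ -011-✓ -1-01✓ -1-10✓ -1-11✓ -10-1✓ -101-✓ -11-1✓ -111-✓ 0--01 0-1-1✓ 0-11-✓ 001--✓ 01--1✓ 01-1-✓ 1--10 1-1-1✓ 1-11-✓ 10--0 101--✓ 11--1✓ 11-1-✓
Round 3: --1-1 --11- -01-- -1--1 -1-1-
PIs = {--1-1, --11-, -01--, -1--1, -1-1-, 0--01, 1--10, 10--0}
Coverage chart:
  m1: 0--01 ←essential
  m5: --1-1,-01--,0--01
  m6: --11-,-01--
  m7: --1-1,--11-,-01--
  m9: -1--1,0--01
  m10: -1-1- ←essential
  m11: -1--1,-1-1-
  m13: --1-1,-1--1,0--01
  m14: --11-,-1-1-
  m15: --1-1,--11-,-1--1,-1-1-
  m16: 10--0 ←essential
  m18: 1--10,10--0
  m20: -01--,10--0
  m21: --1-1,-01--
  m22: --11-,-01--,1--10,10--0
  m23: --1-1,--11-,-01--
  m25: -1--1 ←essential
  m26: -1-1-,1--10
  m27: -1--1,-1-1-
  m29: --1-1,-1--1
  m30: --11-,-1-1-,1--10
  m31: --1-1,--11-,-1--1,-1-1-
Essential: -1--1, -1-1-, 0--01, 10--0

NO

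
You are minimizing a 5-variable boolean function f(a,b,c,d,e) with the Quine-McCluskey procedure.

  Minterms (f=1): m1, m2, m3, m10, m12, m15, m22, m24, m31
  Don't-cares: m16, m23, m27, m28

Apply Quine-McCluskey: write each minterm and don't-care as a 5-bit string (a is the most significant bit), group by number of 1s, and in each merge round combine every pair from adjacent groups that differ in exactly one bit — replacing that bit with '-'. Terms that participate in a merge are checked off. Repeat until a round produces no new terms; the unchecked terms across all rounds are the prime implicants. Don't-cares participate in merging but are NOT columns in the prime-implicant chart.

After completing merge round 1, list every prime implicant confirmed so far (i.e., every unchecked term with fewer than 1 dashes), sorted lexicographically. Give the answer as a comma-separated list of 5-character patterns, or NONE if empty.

size-2^0 implicants → 00001(✓)  00010(✓)  00011(✓)  01010(✓)  01100(✓)  01111(✓)  10000(✓)  10110(✓)  10111(✓)  11000(✓)  11011(✓)  11100(✓)  11111(✓)
size-2^1 implicants → -1100  -1111  0-010  000-1  0001-  1-000  1-111  1011-  11-00  11-11
Unchecked terms (primes): -1100, -1111, 0-010, 000-1, 0001-, 1-000, 1-111, 1011-, 11-00, 11-11

NONE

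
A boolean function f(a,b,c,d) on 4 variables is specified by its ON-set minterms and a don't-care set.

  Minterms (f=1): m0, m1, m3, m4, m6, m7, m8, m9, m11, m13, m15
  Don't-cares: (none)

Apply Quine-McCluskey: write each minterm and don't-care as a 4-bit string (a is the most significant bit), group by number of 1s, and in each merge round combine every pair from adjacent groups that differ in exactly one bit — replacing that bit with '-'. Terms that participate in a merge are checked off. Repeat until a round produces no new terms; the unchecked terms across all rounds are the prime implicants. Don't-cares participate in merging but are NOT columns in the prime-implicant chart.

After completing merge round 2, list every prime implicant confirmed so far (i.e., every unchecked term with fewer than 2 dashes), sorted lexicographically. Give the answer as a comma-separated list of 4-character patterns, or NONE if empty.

Round 0: 0000✓ 0001✓ 0011✓ 0100✓ 0110✓ 0111✓ 1000✓ 1001✓ 1011✓ 1101✓ 1111✓
Round 1: -000✓ -001✓ -011✓ -111✓ 0-00 0-11✓ 00-1✓ 000-✓ 01-0 011- 1-01✓ 1-11✓ 10-1✓ 100-✓ 11-1✓
Round 2: --11 -0-1 -00- 1--1
PIs = {--11, -0-1, -00-, 0-00, 01-0, 011-, 1--1}

0-00, 01-0, 011-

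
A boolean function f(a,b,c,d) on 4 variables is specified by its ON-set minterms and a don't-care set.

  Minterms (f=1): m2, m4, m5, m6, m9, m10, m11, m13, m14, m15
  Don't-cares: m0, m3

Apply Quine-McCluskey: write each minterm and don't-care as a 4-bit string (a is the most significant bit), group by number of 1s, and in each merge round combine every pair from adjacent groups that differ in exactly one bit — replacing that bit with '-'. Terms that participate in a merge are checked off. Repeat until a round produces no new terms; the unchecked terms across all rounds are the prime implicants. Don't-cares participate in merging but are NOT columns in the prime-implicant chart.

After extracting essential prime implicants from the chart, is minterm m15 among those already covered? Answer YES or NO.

[col 0] 0000*, 0010*, 0011*, 0100*, 0101*, 0110*, 1001*, 1010*, 1011*, 1101*, 1110*, 1111*
[col 1] -010*, -011*, -101, -110*, 0-00*, 0-10*, 00-0*, 001-*, 01-0*, 010-, 1-01*, 1-10*, 1-11*, 10-1*, 101-*, 11-1*, 111-*
[col 2] --10, -01-, 0--0, 1--1, 1-1-
Prime implicants: --10, -01-, -101, 0--0, 010-, 1--1, 1-1-
PI chart (minterm → PIs covering it):
  2 | --10,-01-,0--0
  4 | 0--0,010-
  5 | -101,010-
  6 | --10,0--0
  9 | 1--1  (sole → essential)
  10 | --10,-01-,1-1-
  11 | -01-,1--1,1-1-
  13 | -101,1--1
  14 | --10,1-1-
  15 | 1--1,1-1-
Essential prime implicants: 1--1

YES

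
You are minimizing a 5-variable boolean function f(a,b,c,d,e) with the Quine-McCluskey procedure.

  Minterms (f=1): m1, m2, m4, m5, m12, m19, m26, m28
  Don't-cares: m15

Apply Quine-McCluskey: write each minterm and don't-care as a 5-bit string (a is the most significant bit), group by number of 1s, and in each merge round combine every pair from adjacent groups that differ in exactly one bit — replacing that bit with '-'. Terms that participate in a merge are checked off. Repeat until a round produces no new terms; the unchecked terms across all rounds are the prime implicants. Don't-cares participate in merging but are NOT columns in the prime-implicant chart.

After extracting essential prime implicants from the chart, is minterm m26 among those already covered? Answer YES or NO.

size-2^0 implicants → 00001(✓)  00010  00100(✓)  00101(✓)  01100(✓)  01111  10011  11010  11100(✓)
size-2^1 implicants → -1100  0-100  00-01  0010-
Unchecked terms (primes): -1100, 0-100, 00-01, 00010, 0010-, 01111, 10011, 11010
Minterm coverage:
  m1 ⊆ 00-01 [E]
  m2 ⊆ 00010 [E]
  m4 ⊆ 0-100,0010-
  m5 ⊆ 00-01,0010-
  m12 ⊆ -1100,0-100
  m19 ⊆ 10011 [E]
  m26 ⊆ 11010 [E]
  m28 ⊆ -1100 [E]
E = {-1100, 00-01, 00010, 10011, 11010}

YES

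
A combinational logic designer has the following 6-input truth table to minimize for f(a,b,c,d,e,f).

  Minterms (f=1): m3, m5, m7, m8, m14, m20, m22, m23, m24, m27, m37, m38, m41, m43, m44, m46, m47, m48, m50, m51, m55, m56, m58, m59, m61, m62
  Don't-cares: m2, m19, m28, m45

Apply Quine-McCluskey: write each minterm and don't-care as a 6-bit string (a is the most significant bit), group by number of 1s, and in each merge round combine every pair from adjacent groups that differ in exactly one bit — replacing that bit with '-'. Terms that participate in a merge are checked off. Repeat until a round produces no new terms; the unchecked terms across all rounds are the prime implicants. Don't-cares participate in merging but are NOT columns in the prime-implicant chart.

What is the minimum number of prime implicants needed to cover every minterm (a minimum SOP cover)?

13

size-2^0 implicants → 000010(✓)  000011(✓)  000101(✓)  000111(✓)  001000(✓)  001110(✓)  010011(✓)  010100(✓)  010110(✓)  010111(✓)  011000(✓)  011011(✓)  011100(✓)  100101(✓)  100110(✓)  101001(✓)  101011(✓)  101100(✓)  101101(✓)  101110(✓)  101111(✓)  110000(✓)  110010(✓)  110011(✓)  110111(✓)  111000(✓)  111010(✓)  111011(✓)  111101(✓)  111110(✓)
size-2^1 implicants → -00101  -01110  -10011(✓)  -10111(✓)  -11000  -11011(✓)  0-0011(✓)  0-0111(✓)  0-1000  000-11(✓)  00001-  0001-1  01-011(✓)  01-100  010-11(✓)  0101-0  01011-  011-00  1-1011  1-1101  1-1110  10-101  10-110  101-01(✓)  101-11(✓)  1010-1(✓)  1011-0(✓)  1011-1(✓)  10110-(✓)  10111-(✓)  11-000(✓)  11-010(✓)  11-011(✓)  110-11(✓)  1100-0(✓)  11001-(✓)  111-10  1110-0(✓)  11101-(✓)
size-2^2 implicants → -1-011  -10-11  0-0-11  101--1  1011--  11-0-0  11-01-
Unchecked terms (primes): -00101, -01110, -1-011, -10-11, -11000, 0-0-11, 0-1000, 00001-, 0001-1, 01-100, 0101-0, 01011-, 011-00, 1-1011, 1-1101, 1-1110, 10-101, 10-110, 101--1, 1011--, 11-0-0, 11-01-, 111-10
Minterm coverage:
  m3 ⊆ 0-0-11,00001-
  m5 ⊆ -00101,0001-1
  m7 ⊆ 0-0-11,0001-1
  m8 ⊆ 0-1000 [E]
  m14 ⊆ -01110 [E]
  m20 ⊆ 01-100,0101-0
  m22 ⊆ 0101-0,01011-
  m23 ⊆ -10-11,0-0-11,01011-
  m24 ⊆ -11000,0-1000,011-00
  m27 ⊆ -1-011 [E]
  m37 ⊆ -00101,10-101
  m38 ⊆ 10-110 [E]
  m41 ⊆ 101--1 [E]
  m43 ⊆ 1-1011,101--1
  m44 ⊆ 1011-- [E]
  m46 ⊆ -01110,1-1110,10-110,1011--
  m47 ⊆ 101--1,1011--
  m48 ⊆ 11-0-0 [E]
  m50 ⊆ 11-0-0,11-01-
  m51 ⊆ -1-011,-10-11,11-01-
  m55 ⊆ -10-11 [E]
  m56 ⊆ -11000,11-0-0
  m58 ⊆ 11-0-0,11-01-,111-10
  m59 ⊆ -1-011,1-1011,11-01-
  m61 ⊆ 1-1101 [E]
  m62 ⊆ 1-1110,111-10
E = {-01110, -1-011, -10-11, 0-1000, 1-1101, 10-110, 101--1, 1011--, 11-0-0}
Petrick residual → -00101, 0-0-11, 0101-0, 1-1110
Cover = b'c'de'f + b'cdef' + bd'ef + bc'ef + a'c'ef + a'cd'e'f' + a'bc'df' + acde'f + acdef' + ab'def' + ab'cf + ab'cd + abd'f'  |cover|=13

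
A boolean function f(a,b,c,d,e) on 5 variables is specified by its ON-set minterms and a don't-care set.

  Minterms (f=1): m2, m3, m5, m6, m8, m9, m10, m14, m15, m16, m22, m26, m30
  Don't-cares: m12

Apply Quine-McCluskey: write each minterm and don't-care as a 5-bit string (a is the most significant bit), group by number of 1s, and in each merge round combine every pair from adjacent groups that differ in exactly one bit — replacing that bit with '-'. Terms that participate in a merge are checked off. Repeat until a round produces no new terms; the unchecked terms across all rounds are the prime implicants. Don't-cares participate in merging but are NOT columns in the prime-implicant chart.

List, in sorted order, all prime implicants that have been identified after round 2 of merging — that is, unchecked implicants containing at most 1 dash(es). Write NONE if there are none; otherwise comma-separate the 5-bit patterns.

Round 0: 00010✓ 00011✓ 00101 00110✓ 01000✓ 01001✓ 01010✓ 01100✓ 01110✓ 01111✓ 10000 10110✓ 11010✓ 11110✓
Round 1: -0110✓ -1010✓ -1110✓ 0-010✓ 0-110✓ 00-10✓ 0001- 01-00✓ 01-10✓ 010-0✓ 0100- 011-0✓ 0111- 1-110✓ 11-10✓
Round 2: --110 -1-10 0--10 01--0
PIs = {--110, -1-10, 0--10, 0001-, 00101, 01--0, 0100-, 0111-, 10000}

0001-, 00101, 0100-, 0111-, 10000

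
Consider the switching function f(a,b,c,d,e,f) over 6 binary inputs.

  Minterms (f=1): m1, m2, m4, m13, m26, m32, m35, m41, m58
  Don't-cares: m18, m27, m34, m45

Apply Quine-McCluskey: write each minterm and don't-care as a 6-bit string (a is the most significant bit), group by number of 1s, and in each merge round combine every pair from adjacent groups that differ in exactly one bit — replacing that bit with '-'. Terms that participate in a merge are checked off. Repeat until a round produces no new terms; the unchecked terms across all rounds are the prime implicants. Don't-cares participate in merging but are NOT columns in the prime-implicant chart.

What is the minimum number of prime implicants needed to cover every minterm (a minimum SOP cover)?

size-2^0 implicants → 000001  000010(✓)  000100  001101(✓)  010010(✓)  011010(✓)  011011(✓)  100000(✓)  100010(✓)  100011(✓)  101001(✓)  101101(✓)  111010(✓)
size-2^1 implicants → -00010  -01101  -11010  0-0010  01-010  01101-  1000-0  10001-  101-01
Unchecked terms (primes): -00010, -01101, -11010, 0-0010, 000001, 000100, 01-010, 01101-, 1000-0, 10001-, 101-01
Minterm coverage:
  m1 ⊆ 000001 [E]
  m2 ⊆ -00010,0-0010
  m4 ⊆ 000100 [E]
  m13 ⊆ -01101 [E]
  m26 ⊆ -11010,01-010,01101-
  m32 ⊆ 1000-0 [E]
  m35 ⊆ 10001- [E]
  m41 ⊆ 101-01 [E]
  m58 ⊆ -11010 [E]
E = {-01101, -11010, 000001, 000100, 1000-0, 10001-, 101-01}
Petrick residual → -00010
Cover = b'c'd'ef' + b'cde'f + bcd'ef' + a'b'c'd'e'f + a'b'c'de'f' + ab'c'd'f' + ab'c'd'e + ab'ce'f  |cover|=8

8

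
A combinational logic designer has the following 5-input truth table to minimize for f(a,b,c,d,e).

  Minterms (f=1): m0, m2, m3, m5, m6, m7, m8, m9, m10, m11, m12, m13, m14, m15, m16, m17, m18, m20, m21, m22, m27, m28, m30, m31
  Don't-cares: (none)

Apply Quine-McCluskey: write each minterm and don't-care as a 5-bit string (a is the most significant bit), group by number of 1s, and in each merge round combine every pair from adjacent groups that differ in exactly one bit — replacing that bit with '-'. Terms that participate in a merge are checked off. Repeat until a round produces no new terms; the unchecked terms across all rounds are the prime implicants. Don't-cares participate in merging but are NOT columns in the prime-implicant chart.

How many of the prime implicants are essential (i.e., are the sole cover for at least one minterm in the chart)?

Round 0: 00000✓ 00010✓ 00011✓ 00101✓ 00110✓ 00111✓ 01000✓ 01001✓ 01010✓ 01011✓ 01100✓ 01101✓ 01110✓ 01111✓ 10000✓ 10001✓ 10010✓ 10100✓ 10101✓ 10110✓ 11011✓ 11100✓ 11110✓ 11111✓
Round 1: -0000✓ -0010✓ -0101 -0110✓ -1011✓ -1100✓ -1110✓ -1111✓ 0-000✓ 0-010✓ 0-011✓ 0-101✓ 0-110✓ 0-111✓ 00-10✓ 00-11✓ 000-0✓ 0001-✓ 001-1✓ 0011-✓ 01-00✓ 01-01✓ 01-10✓ 01-11✓ 010-0✓ 010-1✓ 0100-✓ 0101-✓ 011-0✓ 011-1✓ 0110-✓ 0111-✓ 1-100✓ 1-110✓ 10-00✓ 10-01✓ 10-10✓ 100-0✓ 1000-✓ 101-0✓ 1010-✓ 11-11✓ 111-0✓ 1111-✓
Round 2: --110 -0-10 -00-0 -1-11 -11-0 -111- 0--10✓ 0--11✓ 0-0-0 0-01-✓ 0-1-1 0-11-✓ 00-1-✓ 01--0✓ 01--1✓ 01-0-✓ 01-1-✓ 010--✓ 011--✓ 1-1-0 10--0 10-0-
Round 3: 0--1- 01---
PIs = {--110, -0-10, -00-0, -0101, -1-11, -11-0, -111-, 0--1-, 0-0-0, 0-1-1, 01---, 1-1-0, 10--0, 10-0-}
Coverage chart:
  m0: -00-0,0-0-0
  m2: -0-10,-00-0,0--1-,0-0-0
  m3: 0--1- ←essential
  m5: -0101,0-1-1
  m6: --110,-0-10,0--1-
  m7: 0--1-,0-1-1
  m8: 0-0-0,01---
  m9: 01--- ←essential
  m10: 0--1-,0-0-0,01---
  m11: -1-11,0--1-,01---
  m12: -11-0,01---
  m13: 0-1-1,01---
  m14: --110,-11-0,-111-,0--1-,01---
  m15: -1-11,-111-,0--1-,0-1-1,01---
  m16: -00-0,10--0,10-0-
  m17: 10-0- ←essential
  m18: -0-10,-00-0,10--0
  m20: 1-1-0,10--0,10-0-
  m21: -0101,10-0-
  m22: --110,-0-10,1-1-0,10--0
  m27: -1-11 ←essential
  m28: -11-0,1-1-0
  m30: --110,-11-0,-111-,1-1-0
  m31: -1-11,-111-
Essential: -1-11, 0--1-, 01---, 10-0-

4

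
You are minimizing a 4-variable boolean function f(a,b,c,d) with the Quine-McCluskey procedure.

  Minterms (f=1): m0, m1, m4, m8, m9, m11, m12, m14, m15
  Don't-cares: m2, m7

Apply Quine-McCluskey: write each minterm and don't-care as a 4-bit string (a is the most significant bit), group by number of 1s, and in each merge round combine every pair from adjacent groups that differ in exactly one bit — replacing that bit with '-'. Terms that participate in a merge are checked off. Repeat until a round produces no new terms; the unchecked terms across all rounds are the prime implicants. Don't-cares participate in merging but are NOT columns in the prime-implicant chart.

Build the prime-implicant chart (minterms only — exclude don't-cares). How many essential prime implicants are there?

[col 0] 0000*, 0001*, 0010*, 0100*, 0111*, 1000*, 1001*, 1011*, 1100*, 1110*, 1111*
[col 1] -000*, -001*, -100*, -111, 0-00*, 00-0, 000-*, 1-00*, 1-11, 10-1, 100-*, 11-0, 111-
[col 2] --00, -00-
Prime implicants: --00, -00-, -111, 00-0, 1-11, 10-1, 11-0, 111-
PI chart (minterm → PIs covering it):
  0 | --00,-00-,00-0
  1 | -00-  (sole → essential)
  4 | --00  (sole → essential)
  8 | --00,-00-
  9 | -00-,10-1
  11 | 1-11,10-1
  12 | --00,11-0
  14 | 11-0,111-
  15 | -111,1-11,111-
Essential prime implicants: --00, -00-

2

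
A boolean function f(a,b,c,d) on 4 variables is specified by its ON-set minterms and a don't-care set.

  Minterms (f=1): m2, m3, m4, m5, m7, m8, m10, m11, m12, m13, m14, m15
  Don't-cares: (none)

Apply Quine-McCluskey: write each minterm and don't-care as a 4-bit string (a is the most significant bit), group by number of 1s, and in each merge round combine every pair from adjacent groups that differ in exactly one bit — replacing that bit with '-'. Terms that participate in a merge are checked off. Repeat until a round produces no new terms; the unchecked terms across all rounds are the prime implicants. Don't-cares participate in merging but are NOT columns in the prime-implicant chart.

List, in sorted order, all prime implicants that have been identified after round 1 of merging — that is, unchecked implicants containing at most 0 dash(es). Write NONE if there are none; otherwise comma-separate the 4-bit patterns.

[col 0] 0010*, 0011*, 0100*, 0101*, 0111*, 1000*, 1010*, 1011*, 1100*, 1101*, 1110*, 1111*
[col 1] -010*, -011*, -100*, -101*, -111*, 0-11*, 001-*, 01-1*, 010-*, 1-00*, 1-10*, 1-11*, 10-0*, 101-*, 11-0*, 11-1*, 110-*, 111-*
[col 2] --11, -01-, -1-1, -10-, 1--0, 1-1-, 11--
Prime implicants: --11, -01-, -1-1, -10-, 1--0, 1-1-, 11--

NONE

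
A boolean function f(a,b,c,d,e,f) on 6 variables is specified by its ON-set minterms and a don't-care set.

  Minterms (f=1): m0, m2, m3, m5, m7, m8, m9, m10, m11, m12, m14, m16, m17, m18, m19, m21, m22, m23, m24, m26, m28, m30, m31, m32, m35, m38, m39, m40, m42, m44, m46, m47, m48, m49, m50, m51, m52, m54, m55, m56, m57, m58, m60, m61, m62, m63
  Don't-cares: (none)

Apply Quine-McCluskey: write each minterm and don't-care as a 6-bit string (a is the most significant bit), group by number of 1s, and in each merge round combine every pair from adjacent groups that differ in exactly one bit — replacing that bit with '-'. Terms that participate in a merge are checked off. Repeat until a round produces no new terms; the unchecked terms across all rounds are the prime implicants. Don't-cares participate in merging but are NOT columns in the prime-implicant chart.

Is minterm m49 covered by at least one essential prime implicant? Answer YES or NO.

NO

[col 0] 000000*, 000010*, 000011*, 000101*, 000111*, 001000*, 001001*, 001010*, 001011*, 001100*, 001110*, 010000*, 010001*, 010010*, 010011*, 010101*, 010110*, 010111*, 011000*, 011010*, 011100*, 011110*, 011111*, 100000*, 100011*, 100110*, 100111*, 101000*, 101010*, 101100*, 101110*, 101111*, 110000*, 110001*, 110010*, 110011*, 110100*, 110110*, 110111*, 111000*, 111001*, 111010*, 111100*, 111101*, 111110*, 111111*
[col 1] -00000*, -00011*, -00111*, -01000*, -01010*, -01100*, -01110*, -10000*, -10001*, -10010*, -10011*, -10110*, -10111*, -11000*, -11010*, -11100*, -11110*, -11111*, 0-0000*, 0-0010*, 0-0011*, 0-0101*, 0-0111*, 0-1000*, 0-1010*, 0-1100*, 0-1110*, 00-000*, 00-010*, 00-011*, 000-11*, 0000-0*, 00001-*, 0001-1*, 001-00*, 001-10*, 0010-0*, 0010-1*, 00100-*, 00101-*, 0011-0*, 01-000*, 01-010*, 01-110*, 01-111*, 010-01*, 010-10*, 010-11*, 0100-0*, 0100-1*, 01000-*, 01001-*, 0101-1*, 01011-*, 011-00*, 011-10*, 0110-0*, 0111-0*, 01111-*, 1-0000*, 1-0011*, 1-0110*, 1-0111*, 1-1000*, 1-1010*, 1-1100*, 1-1110*, 1-1111*, 10-000*, 10-110*, 10-111*, 100-11*, 10011-*, 101-00*, 101-10*, 1010-0*, 1011-0*, 10111-*, 11-000*, 11-001*, 11-010*, 11-100*, 11-110*, 11-111*, 110-00*, 110-10*, 110-11*, 1100-0*, 1100-1*, 11000-*, 11001-*, 1101-0*, 11011-*, 111-00*, 111-01*, 111-10*, 1110-0*, 11100-*, 1111-0*, 1111-1*, 11110-*, 11111-*
[col 2] --0000*, --0011*, --0111*, --1000*, --1010*, --1100*, --1110*, -0-000*, -00-11*, -01-00*, -01-10*, -010-0*, -011-0*, -1-000*, -1-010*, -1-110*, -1-111*, -10-10*, -10-11*, -100-0*, -100-1*, -1000-*, -1001-*, -1011-*, -11-00*, -11-10*, -110-0*, -111-0*, -1111-*, 0--000*, 0--010*, 0-0-11*, 0-00-0*, 0-001-, 0-01-1, 0-1-00*, 0-1-10*, 0-10-0*, 0-11-0*, 00-0-0*, 00-01-, 001--0*, 0010--, 01--10*, 01-0-0*, 01-11-*, 010--1, 010-1-*, 0100--*, 011--0*, 1--000*, 1--110*, 1--111*, 1-0-11*, 1-011-*, 1-1-00*, 1-1-10*, 1-10-0*, 1-11-0*, 1-111-*, 10-11-*, 101--0*, 11--00*, 11--10*, 11-0-0*, 11-00-, 11-1-0*, 11-11-*, 110--0*, 110-1-*, 1100--*, 111--0*, 111-0-, 1111--
[col 3] ---000, --0-11, --1-00*, --1-10*, --10-0*, --11-0*, -01--0*, -1--10, -1-0-0, -1-11-, -10-1-, -100--, -11--0*, 0--0-0, 0-1--0*, 1--11-, 1-1--0*, 11---0
[col 4] --1--0
Prime implicants: ---000, --0-11, --1--0, -1--10, -1-0-0, -1-11-, -10-1-, -100--, 0--0-0, 0-001-, 0-01-1, 00-01-, 0010--, 010--1, 1--11-, 11---0, 11-00-, 111-0-, 1111--
PI chart (minterm → PIs covering it):
  0 | ---000,0--0-0
  2 | 0--0-0,0-001-,00-01-
  3 | --0-11,0-001-,00-01-
  5 | 0-01-1  (sole → essential)
  7 | --0-11,0-01-1
  8 | ---000,--1--0,0--0-0,0010--
  9 | 0010--  (sole → essential)
  10 | --1--0,0--0-0,00-01-,0010--
  11 | 00-01-,0010--
  12 | --1--0  (sole → essential)
  14 | --1--0  (sole → essential)
  16 | ---000,-1-0-0,-100--,0--0-0
  17 | -100--,010--1
  18 | -1--10,-1-0-0,-10-1-,-100--,0--0-0,0-001-
  19 | --0-11,-10-1-,-100--,0-001-,010--1
  21 | 0-01-1,010--1
  22 | -1--10,-1-11-,-10-1-
  23 | --0-11,-1-11-,-10-1-,0-01-1,010--1
  24 | ---000,--1--0,-1-0-0,0--0-0
  26 | --1--0,-1--10,-1-0-0,0--0-0
  28 | --1--0  (sole → essential)
  30 | --1--0,-1--10,-1-11-
  31 | -1-11-  (sole → essential)
  32 | ---000  (sole → essential)
  35 | --0-11  (sole → essential)
  38 | 1--11-  (sole → essential)
  39 | --0-11,1--11-
  40 | ---000,--1--0
  42 | --1--0  (sole → essential)
  44 | --1--0  (sole → essential)
  46 | --1--0,1--11-
  47 | 1--11-  (sole → essential)
  48 | ---000,-1-0-0,-100--,11---0,11-00-
  49 | -100--,11-00-
  50 | -1--10,-1-0-0,-10-1-,-100--,11---0
  51 | --0-11,-10-1-,-100--
  52 | 11---0  (sole → essential)
  54 | -1--10,-1-11-,-10-1-,1--11-,11---0
  55 | --0-11,-1-11-,-10-1-,1--11-
  56 | ---000,--1--0,-1-0-0,11---0,11-00-,111-0-
  57 | 11-00-,111-0-
  58 | --1--0,-1--10,-1-0-0,11---0
  60 | --1--0,11---0,111-0-,1111--
  61 | 111-0-,1111--
  62 | --1--0,-1--10,-1-11-,1--11-,11---0,1111--
  63 | -1-11-,1--11-,1111--
Essential prime implicants: ---000, --0-11, --1--0, -1-11-, 0-01-1, 0010--, 1--11-, 11---0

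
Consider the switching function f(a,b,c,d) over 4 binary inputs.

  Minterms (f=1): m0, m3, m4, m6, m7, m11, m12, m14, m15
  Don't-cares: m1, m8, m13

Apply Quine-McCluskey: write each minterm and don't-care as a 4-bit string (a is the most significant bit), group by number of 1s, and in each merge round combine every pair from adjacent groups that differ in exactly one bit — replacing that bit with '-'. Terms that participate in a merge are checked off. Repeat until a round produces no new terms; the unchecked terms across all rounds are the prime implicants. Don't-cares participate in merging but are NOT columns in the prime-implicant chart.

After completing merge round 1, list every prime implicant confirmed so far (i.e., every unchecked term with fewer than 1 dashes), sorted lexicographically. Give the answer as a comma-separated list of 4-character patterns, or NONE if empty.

[col 0] 0000*, 0001*, 0011*, 0100*, 0110*, 0111*, 1000*, 1011*, 1100*, 1101*, 1110*, 1111*
[col 1] -000*, -011*, -100*, -110*, -111*, 0-00*, 0-11*, 00-1, 000-, 01-0*, 011-*, 1-00*, 1-11*, 11-0*, 11-1*, 110-*, 111-*
[col 2] --00, --11, -1-0, -11-, 11--
Prime implicants: --00, --11, -1-0, -11-, 00-1, 000-, 11--

NONE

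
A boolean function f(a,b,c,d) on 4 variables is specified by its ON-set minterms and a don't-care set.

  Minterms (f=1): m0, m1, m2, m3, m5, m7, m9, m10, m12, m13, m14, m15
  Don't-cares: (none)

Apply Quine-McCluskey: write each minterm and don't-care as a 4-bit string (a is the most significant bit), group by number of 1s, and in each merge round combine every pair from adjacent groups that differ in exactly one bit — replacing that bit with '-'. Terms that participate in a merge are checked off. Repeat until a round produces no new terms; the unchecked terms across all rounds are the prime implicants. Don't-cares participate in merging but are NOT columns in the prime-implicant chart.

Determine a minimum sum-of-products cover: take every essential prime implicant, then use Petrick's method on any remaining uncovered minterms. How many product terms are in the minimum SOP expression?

[col 0] 0000*, 0001*, 0010*, 0011*, 0101*, 0111*, 1001*, 1010*, 1100*, 1101*, 1110*, 1111*
[col 1] -001*, -010, -101*, -111*, 0-01*, 0-11*, 00-0*, 00-1*, 000-*, 001-*, 01-1*, 1-01*, 1-10, 11-0*, 11-1*, 110-*, 111-*
[col 2] --01, -1-1, 0--1, 00--, 11--
Prime implicants: --01, -010, -1-1, 0--1, 00--, 1-10, 11--
PI chart (minterm → PIs covering it):
  0 | 00--  (sole → essential)
  1 | --01,0--1,00--
  2 | -010,00--
  3 | 0--1,00--
  5 | --01,-1-1,0--1
  7 | -1-1,0--1
  9 | --01  (sole → essential)
  10 | -010,1-10
  12 | 11--  (sole → essential)
  13 | --01,-1-1,11--
  14 | 1-10,11--
  15 | -1-1,11--
Essential prime implicants: --01, 00--, 11--
Petrick residual → -010, -1-1
Minimum SOP uses 5 PIs: c'd + b'cd' + bd + a'b' + ab

5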